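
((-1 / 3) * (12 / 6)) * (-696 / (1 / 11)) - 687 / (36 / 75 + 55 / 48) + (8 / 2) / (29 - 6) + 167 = 217572187 / 44873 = 4848.62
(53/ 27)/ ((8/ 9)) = 2.21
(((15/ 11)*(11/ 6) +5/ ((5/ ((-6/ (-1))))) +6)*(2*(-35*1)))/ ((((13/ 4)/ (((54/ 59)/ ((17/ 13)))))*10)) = -21924/ 1003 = -21.86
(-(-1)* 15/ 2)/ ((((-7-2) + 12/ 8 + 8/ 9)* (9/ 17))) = -15/ 7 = -2.14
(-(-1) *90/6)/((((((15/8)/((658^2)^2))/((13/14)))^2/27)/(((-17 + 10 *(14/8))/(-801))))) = -969589180201674467821568/445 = -2178852090340841500722.62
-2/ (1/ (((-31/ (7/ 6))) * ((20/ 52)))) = 1860/ 91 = 20.44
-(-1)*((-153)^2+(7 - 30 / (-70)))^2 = 26868127225 / 49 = 548329127.04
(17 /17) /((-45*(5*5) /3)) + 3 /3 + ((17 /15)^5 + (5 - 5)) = 2177207 /759375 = 2.87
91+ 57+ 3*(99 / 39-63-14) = -980 / 13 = -75.38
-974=-974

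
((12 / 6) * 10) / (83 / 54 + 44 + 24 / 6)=216 / 535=0.40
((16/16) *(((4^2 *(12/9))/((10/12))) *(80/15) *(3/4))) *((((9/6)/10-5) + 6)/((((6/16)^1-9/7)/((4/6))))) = -329728/3825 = -86.20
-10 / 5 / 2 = -1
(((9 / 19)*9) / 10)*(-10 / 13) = -81 / 247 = -0.33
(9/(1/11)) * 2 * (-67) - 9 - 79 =-13354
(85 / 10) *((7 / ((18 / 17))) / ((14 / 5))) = 1445 / 72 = 20.07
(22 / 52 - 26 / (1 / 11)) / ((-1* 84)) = 2475 / 728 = 3.40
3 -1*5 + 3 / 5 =-7 / 5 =-1.40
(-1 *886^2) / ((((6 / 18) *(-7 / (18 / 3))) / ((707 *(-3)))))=-4281368184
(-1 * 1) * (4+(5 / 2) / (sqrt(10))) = -4 - sqrt(10) / 4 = -4.79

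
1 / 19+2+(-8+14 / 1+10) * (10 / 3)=3157 / 57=55.39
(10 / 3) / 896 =5 / 1344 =0.00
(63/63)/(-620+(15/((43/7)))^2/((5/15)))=-1849/1113305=-0.00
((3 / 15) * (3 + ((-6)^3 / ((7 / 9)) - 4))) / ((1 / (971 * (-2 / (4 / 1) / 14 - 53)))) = 562643037 / 196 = 2870627.74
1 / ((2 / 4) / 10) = 20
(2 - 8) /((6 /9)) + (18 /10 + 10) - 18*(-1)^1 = 104 /5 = 20.80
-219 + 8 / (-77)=-16871 / 77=-219.10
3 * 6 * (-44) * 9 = -7128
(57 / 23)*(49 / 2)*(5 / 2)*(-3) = -41895 / 92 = -455.38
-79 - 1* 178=-257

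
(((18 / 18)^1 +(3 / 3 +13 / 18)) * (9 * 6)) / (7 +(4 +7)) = 49 / 6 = 8.17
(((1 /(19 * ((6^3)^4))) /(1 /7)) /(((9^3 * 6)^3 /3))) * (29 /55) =0.00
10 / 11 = 0.91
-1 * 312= -312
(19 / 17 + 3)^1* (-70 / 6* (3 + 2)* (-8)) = 98000 / 51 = 1921.57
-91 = -91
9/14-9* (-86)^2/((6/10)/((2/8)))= -388281/14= -27734.36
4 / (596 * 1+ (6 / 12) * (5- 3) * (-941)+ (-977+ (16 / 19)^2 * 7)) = -722 / 237725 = -0.00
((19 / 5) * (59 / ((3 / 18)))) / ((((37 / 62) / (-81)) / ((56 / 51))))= -630522144 / 3145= -200483.99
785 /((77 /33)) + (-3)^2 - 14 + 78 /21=2346 /7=335.14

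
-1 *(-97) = 97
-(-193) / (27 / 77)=550.41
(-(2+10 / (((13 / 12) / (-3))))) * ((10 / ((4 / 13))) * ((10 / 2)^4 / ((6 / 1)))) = 86979.17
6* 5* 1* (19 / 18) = 95 / 3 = 31.67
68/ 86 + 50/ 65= 872/ 559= 1.56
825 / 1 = 825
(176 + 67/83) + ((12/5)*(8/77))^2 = 2175966803/12302675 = 176.87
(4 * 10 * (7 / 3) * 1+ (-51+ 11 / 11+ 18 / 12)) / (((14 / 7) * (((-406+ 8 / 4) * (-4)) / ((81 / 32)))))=7263 / 206848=0.04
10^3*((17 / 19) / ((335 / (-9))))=-30600 / 1273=-24.04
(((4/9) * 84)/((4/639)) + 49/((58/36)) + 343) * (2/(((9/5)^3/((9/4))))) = 22973125/4698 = 4889.98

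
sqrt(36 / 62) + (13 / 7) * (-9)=-117 / 7 + 3 * sqrt(62) / 31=-15.95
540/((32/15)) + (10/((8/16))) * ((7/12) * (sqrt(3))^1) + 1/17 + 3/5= 35 * sqrt(3)/3 + 172573/680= 273.99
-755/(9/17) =-12835/9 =-1426.11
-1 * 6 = -6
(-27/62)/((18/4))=-0.10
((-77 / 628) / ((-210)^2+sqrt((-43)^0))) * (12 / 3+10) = -539 / 13847714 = -0.00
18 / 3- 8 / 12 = 16 / 3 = 5.33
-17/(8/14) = -29.75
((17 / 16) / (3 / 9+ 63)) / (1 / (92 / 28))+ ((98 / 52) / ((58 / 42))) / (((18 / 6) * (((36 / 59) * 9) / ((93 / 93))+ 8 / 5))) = 500433683 / 4195798880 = 0.12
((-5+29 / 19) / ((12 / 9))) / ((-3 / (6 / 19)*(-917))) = -99 / 331037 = -0.00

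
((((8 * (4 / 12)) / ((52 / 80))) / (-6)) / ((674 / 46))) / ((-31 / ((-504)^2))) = 382.39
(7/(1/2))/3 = 14/3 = 4.67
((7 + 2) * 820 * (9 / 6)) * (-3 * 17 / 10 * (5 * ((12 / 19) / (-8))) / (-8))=-846855 / 304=-2785.71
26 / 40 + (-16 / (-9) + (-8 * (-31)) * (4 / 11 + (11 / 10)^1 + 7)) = 4160791 / 1980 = 2101.41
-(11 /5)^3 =-1331 /125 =-10.65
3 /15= 0.20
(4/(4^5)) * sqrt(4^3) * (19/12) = 19/384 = 0.05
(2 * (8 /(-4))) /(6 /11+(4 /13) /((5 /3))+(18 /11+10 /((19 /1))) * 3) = -27170 /49029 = -0.55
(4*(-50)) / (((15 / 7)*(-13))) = 280 / 39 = 7.18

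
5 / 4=1.25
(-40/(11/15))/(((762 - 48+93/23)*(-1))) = 920/12111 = 0.08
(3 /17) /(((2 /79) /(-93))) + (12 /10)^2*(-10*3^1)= -117549 /170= -691.46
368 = 368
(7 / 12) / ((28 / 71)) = 71 / 48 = 1.48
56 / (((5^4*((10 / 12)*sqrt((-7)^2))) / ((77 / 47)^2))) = 284592 / 6903125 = 0.04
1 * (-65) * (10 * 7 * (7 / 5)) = -6370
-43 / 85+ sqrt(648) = -43 / 85+ 18*sqrt(2) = 24.95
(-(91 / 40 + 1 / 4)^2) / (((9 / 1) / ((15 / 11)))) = -10201 / 10560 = -0.97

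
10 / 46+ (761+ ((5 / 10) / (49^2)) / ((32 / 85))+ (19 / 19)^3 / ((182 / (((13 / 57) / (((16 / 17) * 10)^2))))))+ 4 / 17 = 2086204992149857 / 2739767654400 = 761.45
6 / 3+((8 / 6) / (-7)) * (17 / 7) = 226 / 147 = 1.54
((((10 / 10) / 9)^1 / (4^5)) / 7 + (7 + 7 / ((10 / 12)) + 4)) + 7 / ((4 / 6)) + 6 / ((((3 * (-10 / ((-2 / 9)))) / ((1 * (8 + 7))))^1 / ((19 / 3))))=1222941 / 35840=34.12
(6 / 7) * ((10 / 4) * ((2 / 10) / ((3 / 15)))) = 15 / 7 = 2.14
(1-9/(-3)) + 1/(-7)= 27/7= 3.86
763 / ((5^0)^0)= 763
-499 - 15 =-514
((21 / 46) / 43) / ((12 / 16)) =14 / 989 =0.01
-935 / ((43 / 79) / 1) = -73865 / 43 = -1717.79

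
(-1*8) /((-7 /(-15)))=-120 /7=-17.14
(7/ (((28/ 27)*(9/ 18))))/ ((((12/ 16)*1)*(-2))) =-9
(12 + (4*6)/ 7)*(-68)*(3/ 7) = -22032/ 49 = -449.63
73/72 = 1.01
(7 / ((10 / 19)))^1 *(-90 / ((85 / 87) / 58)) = -6040062 / 85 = -71059.55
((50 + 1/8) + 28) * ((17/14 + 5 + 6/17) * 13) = 6669.84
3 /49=0.06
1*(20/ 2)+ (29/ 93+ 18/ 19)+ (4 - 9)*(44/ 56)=181345/ 24738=7.33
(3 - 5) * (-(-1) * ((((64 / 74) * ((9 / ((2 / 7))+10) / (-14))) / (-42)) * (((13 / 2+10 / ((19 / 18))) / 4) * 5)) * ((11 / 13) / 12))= -2770955 / 16121196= -0.17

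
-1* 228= -228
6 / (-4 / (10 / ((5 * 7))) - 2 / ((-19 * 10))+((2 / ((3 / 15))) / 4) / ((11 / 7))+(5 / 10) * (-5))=-0.40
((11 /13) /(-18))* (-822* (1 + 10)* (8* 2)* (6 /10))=265232 /65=4080.49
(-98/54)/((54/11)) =-539/1458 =-0.37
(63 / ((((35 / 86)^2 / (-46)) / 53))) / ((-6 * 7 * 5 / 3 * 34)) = 40570758 / 104125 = 389.64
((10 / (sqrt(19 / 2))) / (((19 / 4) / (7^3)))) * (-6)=-82320 * sqrt(38) / 361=-1405.69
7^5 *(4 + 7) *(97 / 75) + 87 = 17939594 / 75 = 239194.59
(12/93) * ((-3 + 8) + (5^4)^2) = 1562520/31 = 50403.87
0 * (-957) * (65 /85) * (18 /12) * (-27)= 0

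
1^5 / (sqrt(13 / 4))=2 * sqrt(13) / 13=0.55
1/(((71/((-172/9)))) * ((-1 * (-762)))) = -86/243459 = -0.00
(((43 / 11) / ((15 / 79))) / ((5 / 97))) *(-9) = -988527 / 275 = -3594.64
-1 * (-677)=677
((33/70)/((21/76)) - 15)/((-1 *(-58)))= -3257/14210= -0.23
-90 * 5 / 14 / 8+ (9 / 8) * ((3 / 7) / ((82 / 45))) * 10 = -225 / 164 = -1.37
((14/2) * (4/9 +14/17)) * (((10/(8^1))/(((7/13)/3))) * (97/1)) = 611585/102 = 5995.93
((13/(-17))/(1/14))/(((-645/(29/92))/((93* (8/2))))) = 163618/84065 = 1.95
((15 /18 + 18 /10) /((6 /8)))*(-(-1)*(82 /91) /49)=12956 /200655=0.06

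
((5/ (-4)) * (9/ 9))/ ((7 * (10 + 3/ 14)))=-5/ 286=-0.02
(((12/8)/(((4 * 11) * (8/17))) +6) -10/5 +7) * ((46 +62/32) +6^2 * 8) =3719.65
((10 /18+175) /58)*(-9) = -790 /29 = -27.24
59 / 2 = 29.50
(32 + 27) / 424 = 59 / 424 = 0.14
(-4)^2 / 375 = 16 / 375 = 0.04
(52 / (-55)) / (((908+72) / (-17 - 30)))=611 / 13475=0.05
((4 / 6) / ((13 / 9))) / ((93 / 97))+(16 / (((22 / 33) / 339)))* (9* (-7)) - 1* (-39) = -206548993 / 403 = -512528.52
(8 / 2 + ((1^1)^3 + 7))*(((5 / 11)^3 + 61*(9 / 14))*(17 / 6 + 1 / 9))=38820857 / 27951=1388.89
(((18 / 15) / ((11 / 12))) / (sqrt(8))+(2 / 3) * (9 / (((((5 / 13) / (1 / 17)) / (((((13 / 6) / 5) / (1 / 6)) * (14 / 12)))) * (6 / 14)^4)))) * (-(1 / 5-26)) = 2322 * sqrt(2) / 275+122136469 / 57375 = 2140.68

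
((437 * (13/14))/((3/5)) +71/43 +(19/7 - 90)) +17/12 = 592.09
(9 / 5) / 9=1 / 5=0.20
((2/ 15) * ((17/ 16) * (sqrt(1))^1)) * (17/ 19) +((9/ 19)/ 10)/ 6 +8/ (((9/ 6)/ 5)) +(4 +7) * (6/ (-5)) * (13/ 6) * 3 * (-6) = 541.60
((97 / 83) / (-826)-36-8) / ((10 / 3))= -9049947 / 685580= -13.20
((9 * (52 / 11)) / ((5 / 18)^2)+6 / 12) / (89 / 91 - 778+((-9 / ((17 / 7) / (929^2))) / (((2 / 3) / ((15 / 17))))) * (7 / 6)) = -15965544322 / 142890609171475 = -0.00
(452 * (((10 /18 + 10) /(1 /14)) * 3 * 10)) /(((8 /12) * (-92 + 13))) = -38048.10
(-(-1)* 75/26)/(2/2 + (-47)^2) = 15/11492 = 0.00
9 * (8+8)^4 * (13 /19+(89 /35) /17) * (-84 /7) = -66716172288 /11305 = -5901474.77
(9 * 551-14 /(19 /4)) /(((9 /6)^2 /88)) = 33146080 /171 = 193836.73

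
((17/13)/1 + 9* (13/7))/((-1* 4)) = -410/91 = -4.51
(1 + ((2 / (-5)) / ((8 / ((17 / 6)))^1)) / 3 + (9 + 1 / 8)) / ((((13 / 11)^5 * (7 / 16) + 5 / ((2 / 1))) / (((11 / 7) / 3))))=12854446616 / 8543830995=1.50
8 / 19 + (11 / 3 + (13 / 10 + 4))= 5351 / 570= 9.39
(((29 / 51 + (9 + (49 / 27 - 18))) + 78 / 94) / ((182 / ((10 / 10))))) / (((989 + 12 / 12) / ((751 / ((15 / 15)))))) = -6696667 / 277644510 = -0.02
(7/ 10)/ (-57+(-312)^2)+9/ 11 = 8755907/ 10701570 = 0.82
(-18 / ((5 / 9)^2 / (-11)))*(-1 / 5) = -16038 / 125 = -128.30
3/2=1.50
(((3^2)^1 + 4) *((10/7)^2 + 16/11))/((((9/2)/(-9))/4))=-195936/539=-363.52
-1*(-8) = 8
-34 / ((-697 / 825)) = 1650 / 41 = 40.24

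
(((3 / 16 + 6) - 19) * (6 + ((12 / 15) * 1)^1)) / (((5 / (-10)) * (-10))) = -697 / 40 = -17.42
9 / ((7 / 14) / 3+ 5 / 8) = 216 / 19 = 11.37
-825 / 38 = -21.71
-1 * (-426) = 426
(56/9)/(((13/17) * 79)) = 952/9243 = 0.10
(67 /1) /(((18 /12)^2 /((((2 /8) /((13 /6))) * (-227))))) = -30418 /39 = -779.95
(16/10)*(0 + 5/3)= 8/3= 2.67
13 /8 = 1.62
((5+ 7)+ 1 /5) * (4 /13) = 244 /65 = 3.75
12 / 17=0.71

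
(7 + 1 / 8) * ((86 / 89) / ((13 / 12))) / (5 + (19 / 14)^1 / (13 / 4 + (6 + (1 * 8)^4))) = 1.27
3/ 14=0.21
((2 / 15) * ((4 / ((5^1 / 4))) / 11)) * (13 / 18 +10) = 3088 / 7425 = 0.42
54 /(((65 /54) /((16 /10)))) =71.78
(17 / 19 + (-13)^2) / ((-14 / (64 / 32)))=-3228 / 133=-24.27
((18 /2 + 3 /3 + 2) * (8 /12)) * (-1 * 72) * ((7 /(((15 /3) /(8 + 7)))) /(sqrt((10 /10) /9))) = -36288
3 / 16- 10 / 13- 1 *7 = -1577 / 208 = -7.58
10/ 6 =1.67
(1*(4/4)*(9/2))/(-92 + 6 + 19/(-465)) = -4185/80018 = -0.05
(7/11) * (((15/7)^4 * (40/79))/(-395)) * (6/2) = -1215000/23547293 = -0.05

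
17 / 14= 1.21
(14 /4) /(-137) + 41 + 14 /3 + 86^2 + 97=6196763 /822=7538.64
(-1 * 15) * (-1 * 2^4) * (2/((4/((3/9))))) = 40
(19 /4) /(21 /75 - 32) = -475 /3172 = -0.15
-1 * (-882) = 882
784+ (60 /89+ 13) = 70993 /89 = 797.67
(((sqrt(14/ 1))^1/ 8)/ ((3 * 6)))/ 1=sqrt(14)/ 144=0.03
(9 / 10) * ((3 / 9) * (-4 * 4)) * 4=-96 / 5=-19.20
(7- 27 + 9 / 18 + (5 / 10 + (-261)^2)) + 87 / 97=6605981 / 97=68102.90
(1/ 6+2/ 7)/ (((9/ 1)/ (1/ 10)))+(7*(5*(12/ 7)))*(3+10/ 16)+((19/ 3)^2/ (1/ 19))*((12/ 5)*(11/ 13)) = 86740789/ 49140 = 1765.18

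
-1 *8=-8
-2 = -2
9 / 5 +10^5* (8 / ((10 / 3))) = 240001.80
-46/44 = -23/22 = -1.05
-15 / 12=-5 / 4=-1.25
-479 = -479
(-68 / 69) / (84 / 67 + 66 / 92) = -9112 / 18225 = -0.50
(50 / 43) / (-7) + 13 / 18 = 3013 / 5418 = 0.56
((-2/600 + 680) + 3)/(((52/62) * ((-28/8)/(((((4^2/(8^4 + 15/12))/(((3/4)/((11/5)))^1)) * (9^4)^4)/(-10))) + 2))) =407.17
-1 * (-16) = 16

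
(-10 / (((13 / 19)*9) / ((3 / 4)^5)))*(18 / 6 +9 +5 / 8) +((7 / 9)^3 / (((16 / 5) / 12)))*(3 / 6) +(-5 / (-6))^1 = -40755035 / 12939264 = -3.15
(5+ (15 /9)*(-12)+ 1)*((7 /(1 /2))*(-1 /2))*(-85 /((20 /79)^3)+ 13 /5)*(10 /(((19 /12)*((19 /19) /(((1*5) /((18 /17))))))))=-2326153333 /152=-15303640.35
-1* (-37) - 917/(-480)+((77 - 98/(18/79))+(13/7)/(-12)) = -3168703/10080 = -314.36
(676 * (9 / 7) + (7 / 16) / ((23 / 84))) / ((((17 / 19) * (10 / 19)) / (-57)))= -11538696789 / 109480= -105395.48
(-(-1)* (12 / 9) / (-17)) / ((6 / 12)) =-0.16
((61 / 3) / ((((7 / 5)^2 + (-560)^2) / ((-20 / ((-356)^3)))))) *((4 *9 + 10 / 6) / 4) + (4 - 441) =-1391210085323347847 / 3183547106005056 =-437.00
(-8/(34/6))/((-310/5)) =12/527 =0.02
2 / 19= 0.11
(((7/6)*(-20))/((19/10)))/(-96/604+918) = -52850/3949929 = -0.01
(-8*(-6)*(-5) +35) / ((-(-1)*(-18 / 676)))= 69290 / 9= 7698.89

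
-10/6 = -5/3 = -1.67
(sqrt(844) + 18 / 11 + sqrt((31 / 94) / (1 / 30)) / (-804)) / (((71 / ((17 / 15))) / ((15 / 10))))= -17*sqrt(21855) / 26829480 + 153 / 3905 + 17*sqrt(211) / 355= 0.73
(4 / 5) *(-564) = -2256 / 5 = -451.20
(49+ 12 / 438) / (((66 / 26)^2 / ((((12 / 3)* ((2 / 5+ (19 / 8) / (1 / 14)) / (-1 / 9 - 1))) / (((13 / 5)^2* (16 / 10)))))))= -12043335 / 141328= -85.22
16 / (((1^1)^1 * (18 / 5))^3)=250 / 729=0.34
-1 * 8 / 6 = -4 / 3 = -1.33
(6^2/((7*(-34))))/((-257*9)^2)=-2/70738479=-0.00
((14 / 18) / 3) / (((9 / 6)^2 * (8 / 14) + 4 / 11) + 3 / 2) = 1078 / 13095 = 0.08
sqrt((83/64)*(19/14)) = sqrt(22078)/112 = 1.33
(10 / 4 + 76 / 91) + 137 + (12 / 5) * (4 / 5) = 647261 / 4550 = 142.26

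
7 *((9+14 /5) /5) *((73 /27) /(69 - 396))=-30149 /220725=-0.14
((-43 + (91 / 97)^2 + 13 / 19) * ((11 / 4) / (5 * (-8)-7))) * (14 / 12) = 570377269 / 201653688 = 2.83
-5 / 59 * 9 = -45 / 59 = -0.76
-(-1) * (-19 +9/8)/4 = -143/32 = -4.47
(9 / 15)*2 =6 / 5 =1.20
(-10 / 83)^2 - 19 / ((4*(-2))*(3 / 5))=656855 / 165336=3.97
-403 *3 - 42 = -1251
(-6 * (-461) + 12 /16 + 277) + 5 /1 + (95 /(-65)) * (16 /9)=1425599 /468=3046.15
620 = 620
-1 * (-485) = 485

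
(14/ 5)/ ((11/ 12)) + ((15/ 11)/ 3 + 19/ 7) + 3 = 3551/ 385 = 9.22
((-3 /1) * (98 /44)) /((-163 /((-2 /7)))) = -0.01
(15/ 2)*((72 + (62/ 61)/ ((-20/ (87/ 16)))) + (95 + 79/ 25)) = 24870969/ 19520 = 1274.13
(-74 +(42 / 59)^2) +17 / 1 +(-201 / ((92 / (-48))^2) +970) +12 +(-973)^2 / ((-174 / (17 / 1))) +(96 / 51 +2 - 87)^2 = -7844734630388117 / 92599104414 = -84717.18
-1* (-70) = 70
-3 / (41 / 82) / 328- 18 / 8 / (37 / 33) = -3072 / 1517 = -2.03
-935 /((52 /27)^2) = -681615 /2704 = -252.08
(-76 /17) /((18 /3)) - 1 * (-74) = 3736 /51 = 73.25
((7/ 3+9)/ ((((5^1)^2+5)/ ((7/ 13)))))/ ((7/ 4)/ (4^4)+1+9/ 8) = 121856/ 1277055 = 0.10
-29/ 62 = -0.47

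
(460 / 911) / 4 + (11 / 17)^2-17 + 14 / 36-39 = -260959891 / 4739022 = -55.07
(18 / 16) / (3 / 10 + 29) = 45 / 1172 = 0.04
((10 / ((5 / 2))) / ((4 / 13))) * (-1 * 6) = -78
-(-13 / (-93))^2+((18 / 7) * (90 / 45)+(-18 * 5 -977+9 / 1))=-63744313 / 60543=-1052.88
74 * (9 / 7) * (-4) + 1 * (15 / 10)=-379.07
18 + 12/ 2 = 24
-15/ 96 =-5/ 32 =-0.16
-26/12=-13/6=-2.17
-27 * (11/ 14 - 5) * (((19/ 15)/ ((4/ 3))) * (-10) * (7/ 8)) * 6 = -90801/ 16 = -5675.06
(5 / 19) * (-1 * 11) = -55 / 19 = -2.89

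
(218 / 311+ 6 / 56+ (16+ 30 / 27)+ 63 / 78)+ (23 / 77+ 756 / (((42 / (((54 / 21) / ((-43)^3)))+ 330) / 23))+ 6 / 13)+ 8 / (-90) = 4230784522104757 / 218251904810940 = 19.38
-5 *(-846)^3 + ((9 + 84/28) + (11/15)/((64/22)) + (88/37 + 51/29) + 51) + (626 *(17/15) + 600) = 103951555232199/34336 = 3027480056.86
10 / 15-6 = -16 / 3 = -5.33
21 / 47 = 0.45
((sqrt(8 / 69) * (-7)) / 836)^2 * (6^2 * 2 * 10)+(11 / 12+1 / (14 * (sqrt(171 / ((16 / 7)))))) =2 * sqrt(133) / 2793+11121853 / 12055956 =0.93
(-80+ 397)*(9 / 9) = 317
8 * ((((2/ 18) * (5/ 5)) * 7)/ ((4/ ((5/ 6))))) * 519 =6055/ 9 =672.78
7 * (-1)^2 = 7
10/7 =1.43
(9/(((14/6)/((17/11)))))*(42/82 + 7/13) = 36720/5863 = 6.26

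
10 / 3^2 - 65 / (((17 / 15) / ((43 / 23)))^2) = -241845815 / 1375929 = -175.77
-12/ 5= -2.40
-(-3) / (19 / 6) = 0.95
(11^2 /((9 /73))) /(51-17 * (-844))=0.07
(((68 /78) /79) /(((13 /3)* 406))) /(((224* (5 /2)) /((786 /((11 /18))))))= 60129 /4173789620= 0.00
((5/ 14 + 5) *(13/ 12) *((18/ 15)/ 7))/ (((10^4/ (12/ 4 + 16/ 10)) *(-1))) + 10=10.00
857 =857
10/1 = 10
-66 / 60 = -11 / 10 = -1.10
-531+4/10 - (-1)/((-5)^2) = -13264/25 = -530.56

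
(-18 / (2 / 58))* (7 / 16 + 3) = -14355 / 8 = -1794.38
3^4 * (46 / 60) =62.10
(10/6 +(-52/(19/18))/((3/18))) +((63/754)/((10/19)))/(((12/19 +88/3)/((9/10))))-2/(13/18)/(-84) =-2157227948923/7340642400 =-293.87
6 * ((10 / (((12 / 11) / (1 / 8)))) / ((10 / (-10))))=-55 / 8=-6.88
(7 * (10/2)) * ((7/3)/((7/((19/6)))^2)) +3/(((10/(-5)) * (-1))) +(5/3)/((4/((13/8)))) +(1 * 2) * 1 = 18049/864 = 20.89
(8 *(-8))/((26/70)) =-2240/13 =-172.31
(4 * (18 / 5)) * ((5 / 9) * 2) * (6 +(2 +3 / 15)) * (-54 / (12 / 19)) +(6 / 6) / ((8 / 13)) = -448639 / 40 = -11215.98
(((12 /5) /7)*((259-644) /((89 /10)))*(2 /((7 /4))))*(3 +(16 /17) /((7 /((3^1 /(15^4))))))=-4241171264 /83404125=-50.85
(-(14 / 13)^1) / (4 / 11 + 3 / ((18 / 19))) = -924 / 3029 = -0.31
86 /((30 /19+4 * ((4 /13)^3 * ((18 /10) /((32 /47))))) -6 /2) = -17949490 /232299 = -77.27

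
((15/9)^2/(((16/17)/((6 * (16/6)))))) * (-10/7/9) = -4250/567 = -7.50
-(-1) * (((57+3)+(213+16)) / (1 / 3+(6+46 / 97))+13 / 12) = 1034941 / 23772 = 43.54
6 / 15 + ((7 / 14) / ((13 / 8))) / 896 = 5829 / 14560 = 0.40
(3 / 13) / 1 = 3 / 13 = 0.23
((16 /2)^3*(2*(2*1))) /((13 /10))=1575.38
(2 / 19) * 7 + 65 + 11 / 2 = 71.24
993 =993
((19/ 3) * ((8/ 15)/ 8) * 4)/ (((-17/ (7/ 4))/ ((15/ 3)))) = -133/ 153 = -0.87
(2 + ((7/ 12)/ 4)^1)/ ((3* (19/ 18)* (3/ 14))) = 721/ 228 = 3.16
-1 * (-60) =60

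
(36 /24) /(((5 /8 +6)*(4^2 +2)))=2 /159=0.01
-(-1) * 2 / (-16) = -1 / 8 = -0.12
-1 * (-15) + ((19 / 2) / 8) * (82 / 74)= 9659 / 592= 16.32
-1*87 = -87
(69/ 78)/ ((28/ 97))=2231/ 728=3.06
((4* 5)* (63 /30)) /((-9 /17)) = -238 /3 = -79.33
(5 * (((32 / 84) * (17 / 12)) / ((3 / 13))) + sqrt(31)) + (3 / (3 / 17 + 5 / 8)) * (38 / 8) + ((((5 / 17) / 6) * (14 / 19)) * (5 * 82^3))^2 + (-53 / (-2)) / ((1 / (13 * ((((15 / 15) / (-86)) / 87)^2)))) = sqrt(31) + 265111092611317870447683145 / 26737219457044488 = 9915432425.05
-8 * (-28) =224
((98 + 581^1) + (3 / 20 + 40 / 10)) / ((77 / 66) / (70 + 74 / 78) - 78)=-2908117 / 331970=-8.76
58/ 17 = 3.41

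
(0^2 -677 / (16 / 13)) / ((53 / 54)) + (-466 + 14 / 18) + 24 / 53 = -3912203 / 3816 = -1025.21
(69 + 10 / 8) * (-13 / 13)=-281 / 4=-70.25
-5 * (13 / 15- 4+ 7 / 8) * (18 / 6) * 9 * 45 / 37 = 109755 / 296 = 370.79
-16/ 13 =-1.23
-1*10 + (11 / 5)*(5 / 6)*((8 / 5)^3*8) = 18778 / 375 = 50.07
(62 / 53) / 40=31 / 1060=0.03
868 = 868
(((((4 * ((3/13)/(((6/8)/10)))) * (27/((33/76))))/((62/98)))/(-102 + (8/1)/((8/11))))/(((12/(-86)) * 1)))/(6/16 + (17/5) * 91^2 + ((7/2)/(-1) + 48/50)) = 1098048000/324488555963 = 0.00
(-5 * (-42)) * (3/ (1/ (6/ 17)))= 3780/ 17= 222.35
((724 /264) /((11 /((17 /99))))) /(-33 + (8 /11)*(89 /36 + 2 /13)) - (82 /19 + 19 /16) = -24305935039 /4415514576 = -5.50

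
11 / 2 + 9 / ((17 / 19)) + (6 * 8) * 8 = 13585 / 34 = 399.56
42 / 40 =21 / 20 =1.05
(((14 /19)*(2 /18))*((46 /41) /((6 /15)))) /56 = 0.00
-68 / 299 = -0.23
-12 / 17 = -0.71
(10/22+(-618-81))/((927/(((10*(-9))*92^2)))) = 574028.03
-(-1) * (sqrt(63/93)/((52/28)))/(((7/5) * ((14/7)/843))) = 4215 * sqrt(651)/806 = 133.43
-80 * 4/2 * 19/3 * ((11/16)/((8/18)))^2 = -310365/128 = -2424.73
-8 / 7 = -1.14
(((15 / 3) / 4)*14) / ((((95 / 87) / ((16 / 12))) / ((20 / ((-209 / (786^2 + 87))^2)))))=3735273004.06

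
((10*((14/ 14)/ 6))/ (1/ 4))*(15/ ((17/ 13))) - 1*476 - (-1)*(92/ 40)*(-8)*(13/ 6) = -112046/ 255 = -439.40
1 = 1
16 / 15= 1.07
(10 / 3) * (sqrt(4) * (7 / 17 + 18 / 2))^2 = 1024000 / 867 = 1181.08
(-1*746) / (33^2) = -746 / 1089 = -0.69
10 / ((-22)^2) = 5 / 242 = 0.02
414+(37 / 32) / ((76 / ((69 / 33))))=11076179 / 26752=414.03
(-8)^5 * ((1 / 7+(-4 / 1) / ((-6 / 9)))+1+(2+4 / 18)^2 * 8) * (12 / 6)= -1733427200 / 567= -3057190.83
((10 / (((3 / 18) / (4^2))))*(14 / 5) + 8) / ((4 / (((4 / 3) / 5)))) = 2696 / 15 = 179.73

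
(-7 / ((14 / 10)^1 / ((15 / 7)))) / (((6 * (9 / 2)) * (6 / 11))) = -0.73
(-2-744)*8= -5968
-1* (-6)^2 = -36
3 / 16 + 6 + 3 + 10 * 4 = 787 / 16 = 49.19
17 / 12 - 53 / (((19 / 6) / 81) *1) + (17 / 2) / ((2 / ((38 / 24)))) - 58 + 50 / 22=-14077561 / 10032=-1403.27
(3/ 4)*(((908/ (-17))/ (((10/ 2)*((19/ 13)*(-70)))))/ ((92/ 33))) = 292149/ 10400600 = 0.03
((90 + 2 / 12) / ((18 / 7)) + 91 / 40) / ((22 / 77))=282289 / 2160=130.69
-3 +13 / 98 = -2.87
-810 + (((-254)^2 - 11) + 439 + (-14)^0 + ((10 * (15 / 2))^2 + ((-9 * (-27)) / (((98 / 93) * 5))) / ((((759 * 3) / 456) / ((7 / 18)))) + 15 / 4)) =69767.34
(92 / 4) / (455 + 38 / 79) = 0.05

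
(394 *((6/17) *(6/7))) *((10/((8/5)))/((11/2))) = 177300/1309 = 135.45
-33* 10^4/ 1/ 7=-330000/ 7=-47142.86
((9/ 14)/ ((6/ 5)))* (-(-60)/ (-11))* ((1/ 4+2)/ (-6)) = 675/ 616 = 1.10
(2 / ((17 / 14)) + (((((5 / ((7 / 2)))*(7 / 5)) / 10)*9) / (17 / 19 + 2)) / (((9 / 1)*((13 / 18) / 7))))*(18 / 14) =2.98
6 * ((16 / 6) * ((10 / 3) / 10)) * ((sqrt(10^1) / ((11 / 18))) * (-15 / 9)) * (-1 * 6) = 960 * sqrt(10) / 11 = 275.98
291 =291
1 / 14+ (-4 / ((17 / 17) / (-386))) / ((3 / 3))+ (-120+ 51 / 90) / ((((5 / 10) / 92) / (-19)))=88007431 / 210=419083.00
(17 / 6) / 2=17 / 12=1.42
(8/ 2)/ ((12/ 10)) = 10/ 3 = 3.33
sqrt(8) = 2*sqrt(2) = 2.83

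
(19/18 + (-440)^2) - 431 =3477061/18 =193170.06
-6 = -6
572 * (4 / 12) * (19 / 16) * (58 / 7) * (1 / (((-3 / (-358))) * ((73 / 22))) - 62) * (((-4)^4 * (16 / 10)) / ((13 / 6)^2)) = -141557030912 / 33215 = -4261840.46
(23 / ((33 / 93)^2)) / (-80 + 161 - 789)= -22103 / 85668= -0.26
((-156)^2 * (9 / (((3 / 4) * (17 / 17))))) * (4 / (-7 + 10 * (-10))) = -1168128 / 107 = -10917.08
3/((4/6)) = 4.50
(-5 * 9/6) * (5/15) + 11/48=-109/48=-2.27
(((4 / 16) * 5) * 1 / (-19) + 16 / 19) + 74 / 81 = 10403 / 6156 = 1.69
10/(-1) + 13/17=-157/17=-9.24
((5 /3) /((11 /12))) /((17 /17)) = 20 /11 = 1.82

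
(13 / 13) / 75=1 / 75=0.01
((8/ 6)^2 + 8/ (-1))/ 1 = -56/ 9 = -6.22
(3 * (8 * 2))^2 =2304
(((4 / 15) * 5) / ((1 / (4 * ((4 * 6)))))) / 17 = 128 / 17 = 7.53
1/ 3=0.33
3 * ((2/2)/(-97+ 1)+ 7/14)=47/32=1.47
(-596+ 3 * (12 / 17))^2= 101929216 / 289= 352696.25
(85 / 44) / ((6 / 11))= 85 / 24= 3.54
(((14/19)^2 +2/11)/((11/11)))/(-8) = -1439/15884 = -0.09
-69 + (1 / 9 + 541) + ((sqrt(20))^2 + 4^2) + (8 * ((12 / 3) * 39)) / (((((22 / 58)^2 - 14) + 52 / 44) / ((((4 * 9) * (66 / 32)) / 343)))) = 88098042887 / 180975375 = 486.80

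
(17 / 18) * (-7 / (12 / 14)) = -833 / 108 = -7.71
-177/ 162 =-59/ 54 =-1.09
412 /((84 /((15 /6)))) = 515 /42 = 12.26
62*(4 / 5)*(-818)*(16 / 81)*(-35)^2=-795226880 / 81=-9817615.80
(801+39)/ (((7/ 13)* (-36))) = -130/ 3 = -43.33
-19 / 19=-1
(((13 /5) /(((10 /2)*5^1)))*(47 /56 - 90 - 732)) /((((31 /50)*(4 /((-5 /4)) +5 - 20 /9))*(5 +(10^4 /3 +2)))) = 16140735 /165266332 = 0.10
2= 2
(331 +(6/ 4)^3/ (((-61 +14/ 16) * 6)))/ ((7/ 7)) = 318413/ 962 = 330.99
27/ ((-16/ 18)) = -243/ 8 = -30.38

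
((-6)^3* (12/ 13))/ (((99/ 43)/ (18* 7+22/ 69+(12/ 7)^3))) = -89742720/ 7889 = -11375.68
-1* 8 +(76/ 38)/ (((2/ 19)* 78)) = -605/ 78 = -7.76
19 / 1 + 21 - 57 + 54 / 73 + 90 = 73.74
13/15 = 0.87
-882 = -882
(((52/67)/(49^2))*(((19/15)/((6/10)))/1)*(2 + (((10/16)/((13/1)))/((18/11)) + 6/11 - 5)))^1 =-948841/573329988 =-0.00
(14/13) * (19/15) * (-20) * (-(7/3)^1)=7448/117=63.66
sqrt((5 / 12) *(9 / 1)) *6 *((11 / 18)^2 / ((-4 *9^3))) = -121 *sqrt(15) / 314928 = -0.00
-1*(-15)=15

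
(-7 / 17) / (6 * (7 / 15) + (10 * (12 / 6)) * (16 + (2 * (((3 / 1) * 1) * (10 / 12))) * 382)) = -0.00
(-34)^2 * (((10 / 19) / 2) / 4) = 76.05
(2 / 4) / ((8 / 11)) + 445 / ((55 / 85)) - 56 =111305 / 176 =632.41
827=827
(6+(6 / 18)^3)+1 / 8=1331 / 216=6.16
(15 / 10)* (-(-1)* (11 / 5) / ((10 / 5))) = 33 / 20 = 1.65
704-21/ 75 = 17593/ 25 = 703.72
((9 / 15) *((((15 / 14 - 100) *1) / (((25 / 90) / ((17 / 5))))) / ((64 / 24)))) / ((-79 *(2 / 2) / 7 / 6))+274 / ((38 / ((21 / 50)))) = 22196019 / 150100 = 147.87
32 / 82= 16 / 41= 0.39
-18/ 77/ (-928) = 9/ 35728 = 0.00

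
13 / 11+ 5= 68 / 11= 6.18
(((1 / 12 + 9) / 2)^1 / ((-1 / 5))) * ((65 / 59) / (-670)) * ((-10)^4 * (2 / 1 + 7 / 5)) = 15055625 / 11859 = 1269.55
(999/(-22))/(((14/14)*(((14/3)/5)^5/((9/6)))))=-2275846875/23664256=-96.17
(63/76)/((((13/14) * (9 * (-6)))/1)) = -49/2964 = -0.02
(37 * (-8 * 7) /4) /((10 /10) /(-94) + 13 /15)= -730380 /1207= -605.12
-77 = -77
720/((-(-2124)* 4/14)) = 70/59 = 1.19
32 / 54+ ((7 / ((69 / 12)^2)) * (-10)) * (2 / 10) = 2416 / 14283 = 0.17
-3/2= -1.50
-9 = -9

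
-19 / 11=-1.73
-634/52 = -317/26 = -12.19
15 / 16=0.94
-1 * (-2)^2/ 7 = -4/ 7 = -0.57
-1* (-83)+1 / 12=997 / 12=83.08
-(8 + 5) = -13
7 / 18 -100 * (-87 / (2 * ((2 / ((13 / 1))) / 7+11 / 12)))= 3420431 / 738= 4634.73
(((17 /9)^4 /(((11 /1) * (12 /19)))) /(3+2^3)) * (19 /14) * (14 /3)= 1.05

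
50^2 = 2500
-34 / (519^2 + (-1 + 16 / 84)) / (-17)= 21 / 2828282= 0.00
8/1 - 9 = -1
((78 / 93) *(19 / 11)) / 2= 247 / 341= 0.72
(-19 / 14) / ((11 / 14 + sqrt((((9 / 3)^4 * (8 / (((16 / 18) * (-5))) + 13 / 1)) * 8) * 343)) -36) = -938448 * sqrt(5) / 2438354419 -46835 / 2438354419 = -0.00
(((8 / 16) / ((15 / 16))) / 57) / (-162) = -4 / 69255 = -0.00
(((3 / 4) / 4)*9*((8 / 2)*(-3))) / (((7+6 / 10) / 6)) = -1215 / 76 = -15.99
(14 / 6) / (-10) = -0.23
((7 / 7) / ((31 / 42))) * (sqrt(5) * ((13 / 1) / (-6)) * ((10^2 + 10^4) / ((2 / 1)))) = -459550 * sqrt(5) / 31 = -33147.90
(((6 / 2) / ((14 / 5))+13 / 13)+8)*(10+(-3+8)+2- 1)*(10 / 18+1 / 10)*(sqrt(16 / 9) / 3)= 44368 / 945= 46.95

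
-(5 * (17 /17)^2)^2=-25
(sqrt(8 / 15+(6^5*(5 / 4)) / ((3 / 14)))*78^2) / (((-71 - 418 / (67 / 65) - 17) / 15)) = -45292*sqrt(2551530) / 1837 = -39383.35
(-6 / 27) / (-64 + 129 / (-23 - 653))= 1352 / 390537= 0.00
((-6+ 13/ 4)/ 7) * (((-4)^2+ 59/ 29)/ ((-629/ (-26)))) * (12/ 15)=-149578/ 638435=-0.23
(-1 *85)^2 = 7225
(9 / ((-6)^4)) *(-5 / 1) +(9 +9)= 17.97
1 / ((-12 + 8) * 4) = -1 / 16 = -0.06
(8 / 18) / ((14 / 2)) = 4 / 63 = 0.06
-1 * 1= -1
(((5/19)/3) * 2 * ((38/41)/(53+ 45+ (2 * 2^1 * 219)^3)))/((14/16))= 80/289391344557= 0.00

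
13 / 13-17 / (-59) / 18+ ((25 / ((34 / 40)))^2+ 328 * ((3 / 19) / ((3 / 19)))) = 366480935 / 306918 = 1194.07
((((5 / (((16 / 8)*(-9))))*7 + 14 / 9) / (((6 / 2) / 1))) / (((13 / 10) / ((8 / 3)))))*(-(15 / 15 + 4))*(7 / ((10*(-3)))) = -980 / 3159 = -0.31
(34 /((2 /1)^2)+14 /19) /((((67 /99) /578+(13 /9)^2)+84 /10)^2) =1163665649267550 /13856583028485139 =0.08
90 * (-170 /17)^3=-90000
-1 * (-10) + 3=13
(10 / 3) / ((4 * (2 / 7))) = 35 / 12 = 2.92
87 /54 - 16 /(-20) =2.41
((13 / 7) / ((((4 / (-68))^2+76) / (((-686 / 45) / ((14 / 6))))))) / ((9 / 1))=-52598 / 2965275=-0.02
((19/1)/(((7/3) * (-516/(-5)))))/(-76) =-5/4816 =-0.00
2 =2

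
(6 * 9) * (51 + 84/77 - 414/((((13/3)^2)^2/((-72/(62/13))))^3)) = 9781252049690979642/3475105049031473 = 2814.66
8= 8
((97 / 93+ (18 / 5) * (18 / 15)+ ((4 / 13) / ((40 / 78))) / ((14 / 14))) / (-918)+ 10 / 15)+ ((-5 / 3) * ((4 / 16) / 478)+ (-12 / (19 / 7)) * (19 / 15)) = -10081196369 / 2040438600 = -4.94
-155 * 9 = -1395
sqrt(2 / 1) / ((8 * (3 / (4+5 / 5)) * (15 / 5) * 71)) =5 * sqrt(2) / 5112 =0.00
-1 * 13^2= -169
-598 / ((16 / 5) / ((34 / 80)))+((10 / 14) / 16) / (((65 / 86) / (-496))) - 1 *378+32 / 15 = -42333367 / 87360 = -484.59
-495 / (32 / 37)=-572.34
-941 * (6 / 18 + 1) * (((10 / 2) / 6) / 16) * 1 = -4705 / 72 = -65.35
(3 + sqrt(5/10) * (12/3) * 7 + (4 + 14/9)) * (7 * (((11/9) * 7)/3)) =41503/243 + 7546 * sqrt(2)/27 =566.04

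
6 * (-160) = -960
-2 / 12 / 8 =-1 / 48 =-0.02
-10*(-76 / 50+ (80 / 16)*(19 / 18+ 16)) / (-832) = 37691 / 37440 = 1.01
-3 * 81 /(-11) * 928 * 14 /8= 394632 /11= 35875.64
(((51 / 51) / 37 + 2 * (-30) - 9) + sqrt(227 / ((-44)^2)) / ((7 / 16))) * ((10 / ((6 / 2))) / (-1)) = 227.30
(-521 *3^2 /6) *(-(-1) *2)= -1563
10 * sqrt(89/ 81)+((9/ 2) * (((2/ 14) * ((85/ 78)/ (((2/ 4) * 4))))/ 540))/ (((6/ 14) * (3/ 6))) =17/ 5616+10 * sqrt(89)/ 9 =10.49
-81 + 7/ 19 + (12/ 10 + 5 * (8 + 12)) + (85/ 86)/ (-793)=133250817/ 6478810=20.57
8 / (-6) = -4 / 3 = -1.33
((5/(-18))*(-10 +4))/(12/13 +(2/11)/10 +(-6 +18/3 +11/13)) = 3575/3834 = 0.93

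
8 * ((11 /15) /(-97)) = -88 /1455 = -0.06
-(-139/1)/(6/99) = 4587/2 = 2293.50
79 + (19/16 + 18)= 98.19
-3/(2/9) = -27/2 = -13.50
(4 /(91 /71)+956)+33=90283 /91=992.12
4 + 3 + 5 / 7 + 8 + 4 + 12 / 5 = 774 / 35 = 22.11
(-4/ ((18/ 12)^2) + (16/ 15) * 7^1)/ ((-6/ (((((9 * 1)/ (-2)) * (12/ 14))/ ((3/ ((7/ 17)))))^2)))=-384/ 1445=-0.27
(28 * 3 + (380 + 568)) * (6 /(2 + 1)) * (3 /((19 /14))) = 86688 /19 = 4562.53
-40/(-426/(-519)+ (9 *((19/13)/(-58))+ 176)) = -5217680/23035277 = -0.23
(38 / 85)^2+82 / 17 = 36294 / 7225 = 5.02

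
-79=-79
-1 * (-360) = 360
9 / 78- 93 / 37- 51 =-51369 / 962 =-53.40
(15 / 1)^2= 225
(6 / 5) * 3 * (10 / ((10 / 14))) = 50.40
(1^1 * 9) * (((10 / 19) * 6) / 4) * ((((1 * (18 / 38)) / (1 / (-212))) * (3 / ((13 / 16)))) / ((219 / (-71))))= 292610880 / 342589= 854.12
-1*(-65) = 65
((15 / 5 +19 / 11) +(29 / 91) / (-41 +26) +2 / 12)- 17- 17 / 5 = -93257 / 6006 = -15.53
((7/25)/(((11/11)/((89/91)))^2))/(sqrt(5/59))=7921* sqrt(295)/147875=0.92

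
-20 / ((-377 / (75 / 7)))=1500 / 2639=0.57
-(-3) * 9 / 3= 9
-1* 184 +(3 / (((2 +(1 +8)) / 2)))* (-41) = -2270 / 11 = -206.36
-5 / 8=-0.62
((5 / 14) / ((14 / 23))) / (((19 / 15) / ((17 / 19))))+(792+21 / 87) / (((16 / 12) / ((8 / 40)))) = 122346645 / 1025962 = 119.25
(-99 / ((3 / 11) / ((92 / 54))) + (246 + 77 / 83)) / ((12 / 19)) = -5272937 / 8964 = -588.23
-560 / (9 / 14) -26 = -8074 / 9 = -897.11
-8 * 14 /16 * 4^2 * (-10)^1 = 1120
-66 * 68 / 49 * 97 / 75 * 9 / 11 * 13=-1543464 / 1225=-1259.97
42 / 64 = 21 / 32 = 0.66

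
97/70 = 1.39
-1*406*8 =-3248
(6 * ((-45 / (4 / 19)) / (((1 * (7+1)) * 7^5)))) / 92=-2565 / 24739904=-0.00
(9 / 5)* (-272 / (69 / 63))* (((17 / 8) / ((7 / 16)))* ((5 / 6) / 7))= -258.48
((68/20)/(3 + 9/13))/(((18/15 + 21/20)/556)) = 30719/135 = 227.55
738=738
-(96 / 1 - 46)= -50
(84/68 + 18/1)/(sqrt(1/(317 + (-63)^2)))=1259.29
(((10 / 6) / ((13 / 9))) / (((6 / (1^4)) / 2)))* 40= 200 / 13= 15.38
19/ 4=4.75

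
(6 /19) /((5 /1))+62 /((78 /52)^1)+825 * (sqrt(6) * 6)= 11798 /285+4950 * sqrt(6)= 12166.37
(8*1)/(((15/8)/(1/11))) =64/165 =0.39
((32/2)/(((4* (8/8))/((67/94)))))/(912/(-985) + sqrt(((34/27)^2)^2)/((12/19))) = 288662130/160462277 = 1.80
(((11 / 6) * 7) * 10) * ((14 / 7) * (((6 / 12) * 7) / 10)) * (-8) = -2156 / 3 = -718.67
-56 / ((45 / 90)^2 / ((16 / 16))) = -224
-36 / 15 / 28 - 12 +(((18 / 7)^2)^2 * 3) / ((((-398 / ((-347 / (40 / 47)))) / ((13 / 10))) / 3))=511.96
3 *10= 30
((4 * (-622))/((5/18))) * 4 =-179136/5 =-35827.20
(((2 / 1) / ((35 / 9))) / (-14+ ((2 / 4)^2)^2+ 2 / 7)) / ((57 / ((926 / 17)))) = -88896 / 2469335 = -0.04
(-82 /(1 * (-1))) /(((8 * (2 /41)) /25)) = 42025 /8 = 5253.12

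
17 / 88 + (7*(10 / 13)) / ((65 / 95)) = 119913 / 14872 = 8.06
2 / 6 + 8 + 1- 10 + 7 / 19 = -17 / 57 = -0.30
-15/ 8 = -1.88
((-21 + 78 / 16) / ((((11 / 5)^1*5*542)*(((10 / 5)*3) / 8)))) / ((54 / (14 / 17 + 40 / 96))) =-989 / 11941344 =-0.00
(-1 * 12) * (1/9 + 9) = -328/3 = -109.33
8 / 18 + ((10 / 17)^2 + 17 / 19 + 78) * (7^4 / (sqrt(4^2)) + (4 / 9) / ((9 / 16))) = 28244333837 / 593028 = 47627.32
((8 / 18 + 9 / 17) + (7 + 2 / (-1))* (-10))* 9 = -7501 / 17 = -441.24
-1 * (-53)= 53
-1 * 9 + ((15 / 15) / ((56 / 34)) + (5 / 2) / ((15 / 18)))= -151 / 28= -5.39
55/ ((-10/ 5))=-55/ 2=-27.50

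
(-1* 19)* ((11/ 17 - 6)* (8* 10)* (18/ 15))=165984/ 17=9763.76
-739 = -739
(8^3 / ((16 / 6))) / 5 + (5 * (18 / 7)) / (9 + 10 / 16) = 39.74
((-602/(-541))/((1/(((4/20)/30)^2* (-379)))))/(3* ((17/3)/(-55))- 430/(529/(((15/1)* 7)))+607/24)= 379328972/1221689107875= 0.00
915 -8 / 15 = 914.47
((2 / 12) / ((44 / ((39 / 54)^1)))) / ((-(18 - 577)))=1 / 204336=0.00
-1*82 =-82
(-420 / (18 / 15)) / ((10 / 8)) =-280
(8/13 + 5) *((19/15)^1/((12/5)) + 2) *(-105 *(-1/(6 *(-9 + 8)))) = -17885/72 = -248.40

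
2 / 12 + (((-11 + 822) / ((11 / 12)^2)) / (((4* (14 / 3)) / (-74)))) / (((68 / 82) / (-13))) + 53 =5186562125 / 86394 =60033.82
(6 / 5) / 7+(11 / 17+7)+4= 7032 / 595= 11.82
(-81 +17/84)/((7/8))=-13574/147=-92.34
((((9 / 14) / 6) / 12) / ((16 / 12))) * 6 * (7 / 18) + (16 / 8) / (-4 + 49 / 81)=-10093 / 17600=-0.57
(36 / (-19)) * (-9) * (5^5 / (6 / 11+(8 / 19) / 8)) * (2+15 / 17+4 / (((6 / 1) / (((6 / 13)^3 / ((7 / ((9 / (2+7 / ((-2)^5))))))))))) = 1296659558700 / 4967417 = 261032.96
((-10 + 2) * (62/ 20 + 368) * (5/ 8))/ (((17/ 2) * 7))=-3711/ 119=-31.18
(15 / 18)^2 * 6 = 25 / 6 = 4.17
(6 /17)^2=36 /289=0.12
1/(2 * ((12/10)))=5/12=0.42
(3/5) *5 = 3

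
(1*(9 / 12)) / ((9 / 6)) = 1 / 2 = 0.50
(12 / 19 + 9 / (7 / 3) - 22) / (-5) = 2329 / 665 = 3.50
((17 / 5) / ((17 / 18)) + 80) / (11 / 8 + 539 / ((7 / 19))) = 304 / 5325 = 0.06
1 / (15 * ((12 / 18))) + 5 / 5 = 11 / 10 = 1.10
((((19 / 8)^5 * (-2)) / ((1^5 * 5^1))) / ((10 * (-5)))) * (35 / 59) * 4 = 17332693 / 12083200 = 1.43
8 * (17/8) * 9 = 153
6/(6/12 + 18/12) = 3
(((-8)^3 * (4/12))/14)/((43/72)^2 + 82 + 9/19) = -8404992/57109213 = -0.15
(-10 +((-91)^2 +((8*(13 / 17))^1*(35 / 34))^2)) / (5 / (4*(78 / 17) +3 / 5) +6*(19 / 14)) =7827530242707 / 7917957842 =988.58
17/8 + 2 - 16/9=2.35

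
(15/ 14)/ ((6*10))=1/ 56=0.02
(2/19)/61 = 2/1159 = 0.00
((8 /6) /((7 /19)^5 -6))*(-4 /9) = 39617584 /400674249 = 0.10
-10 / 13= -0.77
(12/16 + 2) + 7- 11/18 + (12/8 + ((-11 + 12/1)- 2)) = 347/36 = 9.64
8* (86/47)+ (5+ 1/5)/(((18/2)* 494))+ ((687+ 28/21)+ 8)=28570442/40185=710.97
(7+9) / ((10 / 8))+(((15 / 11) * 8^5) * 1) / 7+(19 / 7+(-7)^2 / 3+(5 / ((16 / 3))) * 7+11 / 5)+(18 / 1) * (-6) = 3334841 / 528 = 6315.99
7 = 7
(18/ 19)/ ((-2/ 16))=-144/ 19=-7.58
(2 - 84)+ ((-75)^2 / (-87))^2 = 3446663 / 841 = 4098.29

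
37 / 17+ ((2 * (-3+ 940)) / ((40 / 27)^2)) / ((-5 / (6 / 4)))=-253.98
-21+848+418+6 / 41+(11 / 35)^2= 62542436 / 50225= 1245.25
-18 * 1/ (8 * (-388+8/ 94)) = 423/ 72928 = 0.01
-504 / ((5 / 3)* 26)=-756 / 65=-11.63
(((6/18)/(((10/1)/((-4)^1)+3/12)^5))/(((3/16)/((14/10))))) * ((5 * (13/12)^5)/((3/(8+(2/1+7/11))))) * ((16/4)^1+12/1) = -8649641728/473513931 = -18.27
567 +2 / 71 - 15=39194 / 71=552.03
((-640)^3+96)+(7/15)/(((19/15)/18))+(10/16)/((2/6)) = -39845872115/152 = -262143895.49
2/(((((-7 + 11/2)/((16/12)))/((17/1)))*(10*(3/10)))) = -272/27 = -10.07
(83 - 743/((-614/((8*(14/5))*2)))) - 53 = 129266/1535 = 84.21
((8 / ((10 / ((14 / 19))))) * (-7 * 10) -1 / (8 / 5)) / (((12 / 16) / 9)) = -19101 / 38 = -502.66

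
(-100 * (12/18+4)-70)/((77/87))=-6670/11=-606.36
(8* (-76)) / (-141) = 608 / 141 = 4.31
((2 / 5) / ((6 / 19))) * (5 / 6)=19 / 18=1.06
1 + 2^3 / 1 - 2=7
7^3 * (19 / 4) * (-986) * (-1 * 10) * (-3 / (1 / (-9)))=433738935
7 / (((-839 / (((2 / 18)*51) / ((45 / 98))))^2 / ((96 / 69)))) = 0.00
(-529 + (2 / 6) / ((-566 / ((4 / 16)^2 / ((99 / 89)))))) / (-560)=1422815417 / 1506193920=0.94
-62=-62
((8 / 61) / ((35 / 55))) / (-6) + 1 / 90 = -893 / 38430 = -0.02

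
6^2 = 36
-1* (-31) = 31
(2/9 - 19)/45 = -169/405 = -0.42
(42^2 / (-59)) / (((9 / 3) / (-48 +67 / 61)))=1682268 / 3599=467.43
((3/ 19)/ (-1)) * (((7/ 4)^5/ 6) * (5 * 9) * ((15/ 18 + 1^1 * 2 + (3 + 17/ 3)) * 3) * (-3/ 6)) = 335.28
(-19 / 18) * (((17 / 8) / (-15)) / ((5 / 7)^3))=110789 / 270000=0.41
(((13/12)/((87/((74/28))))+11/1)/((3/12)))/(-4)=-161257/14616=-11.03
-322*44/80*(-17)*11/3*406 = 67228931/15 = 4481928.73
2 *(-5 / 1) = -10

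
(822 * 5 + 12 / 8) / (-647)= -6.35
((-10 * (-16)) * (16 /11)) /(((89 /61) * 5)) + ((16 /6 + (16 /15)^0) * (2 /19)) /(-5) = 8879582 /279015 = 31.82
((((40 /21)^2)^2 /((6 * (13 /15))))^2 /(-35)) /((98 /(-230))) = 942080000000000 /2192477688579087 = 0.43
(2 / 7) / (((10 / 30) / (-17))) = -14.57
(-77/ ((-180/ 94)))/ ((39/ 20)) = 20.62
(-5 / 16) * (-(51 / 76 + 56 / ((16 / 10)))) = 11.15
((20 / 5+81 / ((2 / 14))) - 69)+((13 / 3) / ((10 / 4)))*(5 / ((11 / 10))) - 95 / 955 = 3213139 / 6303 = 509.78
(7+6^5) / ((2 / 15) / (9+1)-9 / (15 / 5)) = -583725 / 224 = -2605.92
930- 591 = 339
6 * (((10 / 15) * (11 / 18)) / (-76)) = -0.03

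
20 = 20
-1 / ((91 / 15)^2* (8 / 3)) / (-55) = 135 / 728728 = 0.00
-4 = -4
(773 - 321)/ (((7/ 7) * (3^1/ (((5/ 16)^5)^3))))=3448486328125/ 864691128455135232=0.00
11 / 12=0.92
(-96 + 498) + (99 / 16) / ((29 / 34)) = 94947 / 232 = 409.25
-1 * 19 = -19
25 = 25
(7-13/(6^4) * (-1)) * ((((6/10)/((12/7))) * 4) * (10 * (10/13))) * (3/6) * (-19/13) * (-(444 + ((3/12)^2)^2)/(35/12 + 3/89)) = 2657268894875/320067072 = 8302.23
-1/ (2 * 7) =-1/ 14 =-0.07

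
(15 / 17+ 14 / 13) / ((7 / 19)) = 8227 / 1547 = 5.32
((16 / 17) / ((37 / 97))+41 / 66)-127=-123.91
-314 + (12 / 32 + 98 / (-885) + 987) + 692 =9666071 / 7080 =1365.26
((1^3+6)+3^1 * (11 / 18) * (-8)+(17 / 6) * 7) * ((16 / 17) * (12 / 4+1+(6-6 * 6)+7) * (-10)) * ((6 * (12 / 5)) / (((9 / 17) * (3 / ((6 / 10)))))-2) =1908512 / 255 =7484.36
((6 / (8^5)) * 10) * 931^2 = 13001415 / 8192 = 1587.09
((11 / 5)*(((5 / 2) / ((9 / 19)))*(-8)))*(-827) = 691372 / 9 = 76819.11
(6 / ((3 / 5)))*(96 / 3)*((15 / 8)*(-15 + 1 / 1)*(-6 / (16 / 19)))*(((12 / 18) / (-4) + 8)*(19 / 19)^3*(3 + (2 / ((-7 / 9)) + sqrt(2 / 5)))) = 200925 + 93765*sqrt(10) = 497435.96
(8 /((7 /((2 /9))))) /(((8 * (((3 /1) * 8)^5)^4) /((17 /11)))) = 17 /1392926090731769172940799606784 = 0.00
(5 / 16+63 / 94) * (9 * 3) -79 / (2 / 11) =-306791 / 752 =-407.97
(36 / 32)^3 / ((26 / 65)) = 3645 / 1024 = 3.56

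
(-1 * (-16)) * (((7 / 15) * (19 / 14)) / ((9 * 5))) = 152 / 675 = 0.23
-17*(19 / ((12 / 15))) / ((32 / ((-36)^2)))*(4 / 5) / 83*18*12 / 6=-470934 / 83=-5673.90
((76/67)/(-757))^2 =0.00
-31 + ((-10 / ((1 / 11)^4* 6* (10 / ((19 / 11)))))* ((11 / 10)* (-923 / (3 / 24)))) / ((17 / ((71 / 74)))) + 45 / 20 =72918532603 / 37740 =1932128.58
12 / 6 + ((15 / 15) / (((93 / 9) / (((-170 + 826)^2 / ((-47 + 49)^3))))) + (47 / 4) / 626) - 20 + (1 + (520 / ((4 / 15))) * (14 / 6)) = 9738.70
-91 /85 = -1.07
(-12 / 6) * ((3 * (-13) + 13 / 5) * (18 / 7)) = 187.20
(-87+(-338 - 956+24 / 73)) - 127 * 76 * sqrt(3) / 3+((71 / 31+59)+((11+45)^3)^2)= 69793133523169 / 2263 - 9652 * sqrt(3) / 3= 30840972564.03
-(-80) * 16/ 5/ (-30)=-128/ 15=-8.53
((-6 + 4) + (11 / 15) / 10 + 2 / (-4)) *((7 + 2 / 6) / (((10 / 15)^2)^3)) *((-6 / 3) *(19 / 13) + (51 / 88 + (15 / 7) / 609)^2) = 523.60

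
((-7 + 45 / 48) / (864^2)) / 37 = -97 / 441925632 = -0.00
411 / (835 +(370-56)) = 137 / 383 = 0.36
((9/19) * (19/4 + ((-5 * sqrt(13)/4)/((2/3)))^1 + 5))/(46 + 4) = 351/3800-27 * sqrt(13)/1520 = 0.03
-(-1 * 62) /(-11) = -62 /11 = -5.64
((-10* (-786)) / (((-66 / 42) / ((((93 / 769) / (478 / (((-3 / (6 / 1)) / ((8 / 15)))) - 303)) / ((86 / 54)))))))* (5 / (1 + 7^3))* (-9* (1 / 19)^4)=-23313693375 / 49706239653303046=-0.00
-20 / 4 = -5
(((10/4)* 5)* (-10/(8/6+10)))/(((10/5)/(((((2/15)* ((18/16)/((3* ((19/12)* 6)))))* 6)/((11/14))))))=-1575/7106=-0.22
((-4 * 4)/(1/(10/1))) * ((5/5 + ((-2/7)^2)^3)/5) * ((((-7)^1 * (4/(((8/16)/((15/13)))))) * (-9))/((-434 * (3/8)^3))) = 38572195840/47412547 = 813.54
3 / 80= 0.04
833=833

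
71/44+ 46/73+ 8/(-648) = 580555/260172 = 2.23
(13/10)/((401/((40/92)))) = 13/9223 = 0.00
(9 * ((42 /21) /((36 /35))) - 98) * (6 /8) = -483 /8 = -60.38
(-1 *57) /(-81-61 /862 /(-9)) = 442206 /628337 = 0.70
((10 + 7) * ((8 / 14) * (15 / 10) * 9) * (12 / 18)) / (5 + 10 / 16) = 544 / 35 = 15.54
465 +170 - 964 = -329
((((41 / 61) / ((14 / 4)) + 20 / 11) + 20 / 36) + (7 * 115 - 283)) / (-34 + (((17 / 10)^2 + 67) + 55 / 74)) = 82047385300 / 5729809239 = 14.32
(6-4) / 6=0.33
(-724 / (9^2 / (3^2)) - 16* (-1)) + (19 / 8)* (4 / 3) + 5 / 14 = -3838 / 63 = -60.92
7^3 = 343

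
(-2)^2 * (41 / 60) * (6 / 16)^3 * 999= 368631 / 2560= 144.00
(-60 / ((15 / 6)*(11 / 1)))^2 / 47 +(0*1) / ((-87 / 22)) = 576 / 5687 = 0.10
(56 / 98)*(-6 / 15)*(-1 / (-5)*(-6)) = 0.27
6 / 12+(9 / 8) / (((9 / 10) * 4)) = 13 / 16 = 0.81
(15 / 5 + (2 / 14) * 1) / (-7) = -22 / 49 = -0.45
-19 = -19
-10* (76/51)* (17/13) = -760/39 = -19.49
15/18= 5/6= 0.83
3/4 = 0.75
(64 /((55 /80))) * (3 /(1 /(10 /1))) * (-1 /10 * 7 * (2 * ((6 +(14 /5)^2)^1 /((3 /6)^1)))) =-29761536 /275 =-108223.77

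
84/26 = 42/13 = 3.23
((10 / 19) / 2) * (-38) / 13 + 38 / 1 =484 / 13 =37.23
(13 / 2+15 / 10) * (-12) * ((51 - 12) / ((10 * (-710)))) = 936 / 1775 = 0.53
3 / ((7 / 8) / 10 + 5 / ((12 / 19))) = 720 / 1921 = 0.37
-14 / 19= -0.74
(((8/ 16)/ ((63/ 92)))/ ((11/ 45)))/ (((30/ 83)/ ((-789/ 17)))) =-502067/ 1309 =-383.55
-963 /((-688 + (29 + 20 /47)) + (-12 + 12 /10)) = 226305 /157303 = 1.44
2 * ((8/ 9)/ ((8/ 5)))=10/ 9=1.11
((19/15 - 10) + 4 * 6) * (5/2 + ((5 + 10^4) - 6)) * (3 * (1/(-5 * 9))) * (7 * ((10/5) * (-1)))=32064809/225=142510.26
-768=-768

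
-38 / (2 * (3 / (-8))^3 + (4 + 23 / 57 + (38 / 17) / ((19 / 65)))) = -9426432 / 2963149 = -3.18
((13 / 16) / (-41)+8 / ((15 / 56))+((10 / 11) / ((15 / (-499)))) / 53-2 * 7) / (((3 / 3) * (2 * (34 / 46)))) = 671872159 / 65016160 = 10.33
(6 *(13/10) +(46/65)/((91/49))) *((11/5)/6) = 76043/25350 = 3.00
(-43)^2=1849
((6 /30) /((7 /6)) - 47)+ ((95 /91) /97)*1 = -2066304 /44135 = -46.82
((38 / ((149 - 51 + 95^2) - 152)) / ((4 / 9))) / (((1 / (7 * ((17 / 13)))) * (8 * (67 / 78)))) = 61047 / 4808456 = 0.01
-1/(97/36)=-36/97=-0.37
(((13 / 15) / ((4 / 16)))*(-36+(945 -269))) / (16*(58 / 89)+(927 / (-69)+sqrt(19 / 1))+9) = 167122189312 / 212522355 -27890031104*sqrt(19) / 212522355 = 214.34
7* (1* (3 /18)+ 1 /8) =49 /24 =2.04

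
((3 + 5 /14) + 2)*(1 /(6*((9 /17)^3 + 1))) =122825 /157976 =0.78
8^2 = 64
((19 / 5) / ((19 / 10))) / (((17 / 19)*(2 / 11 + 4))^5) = 398778220049 / 146218986607216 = 0.00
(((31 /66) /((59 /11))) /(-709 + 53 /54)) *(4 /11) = -1116 /24813217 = -0.00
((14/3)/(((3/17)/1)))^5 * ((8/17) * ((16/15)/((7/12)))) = 3285547761664/295245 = 11128207.97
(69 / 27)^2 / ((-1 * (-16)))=529 / 1296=0.41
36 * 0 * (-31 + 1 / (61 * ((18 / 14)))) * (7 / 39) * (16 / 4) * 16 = 0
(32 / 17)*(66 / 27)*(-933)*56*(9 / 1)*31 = -1140260352 / 17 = -67074138.35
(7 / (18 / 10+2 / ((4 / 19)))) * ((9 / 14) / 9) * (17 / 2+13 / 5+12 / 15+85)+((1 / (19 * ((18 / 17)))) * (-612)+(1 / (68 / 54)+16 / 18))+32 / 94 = -24.11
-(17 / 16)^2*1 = -289 / 256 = -1.13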